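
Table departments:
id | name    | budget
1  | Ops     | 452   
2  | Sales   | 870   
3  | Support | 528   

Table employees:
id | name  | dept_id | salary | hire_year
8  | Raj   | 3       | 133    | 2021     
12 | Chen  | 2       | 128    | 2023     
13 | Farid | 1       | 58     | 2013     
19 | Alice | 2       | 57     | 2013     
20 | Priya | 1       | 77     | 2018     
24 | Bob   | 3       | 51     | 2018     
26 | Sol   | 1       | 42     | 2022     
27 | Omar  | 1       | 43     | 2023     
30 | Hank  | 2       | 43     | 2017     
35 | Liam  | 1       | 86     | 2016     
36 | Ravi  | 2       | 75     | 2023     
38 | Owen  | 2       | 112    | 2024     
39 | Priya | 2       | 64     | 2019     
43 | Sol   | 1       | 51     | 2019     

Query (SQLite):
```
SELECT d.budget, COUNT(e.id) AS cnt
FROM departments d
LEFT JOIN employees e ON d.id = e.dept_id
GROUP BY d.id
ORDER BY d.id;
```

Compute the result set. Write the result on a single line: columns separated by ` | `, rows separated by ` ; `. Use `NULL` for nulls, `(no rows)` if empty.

LEFT JOIN keeps every departments row; unmatched ones get NULL for employees columns.
Group by departments.id and compute COUNT(e.id). COUNT(col) of an all-NULL group is 0.
  1: ids {13, 20, 26, 27, 35, 43} → COUNT(e.id)=6
  2: ids {12, 19, 30, 36, 38, 39} → COUNT(e.id)=6
  3: ids {8, 24} → COUNT(e.id)=2

452 | 6 ; 870 | 6 ; 528 | 2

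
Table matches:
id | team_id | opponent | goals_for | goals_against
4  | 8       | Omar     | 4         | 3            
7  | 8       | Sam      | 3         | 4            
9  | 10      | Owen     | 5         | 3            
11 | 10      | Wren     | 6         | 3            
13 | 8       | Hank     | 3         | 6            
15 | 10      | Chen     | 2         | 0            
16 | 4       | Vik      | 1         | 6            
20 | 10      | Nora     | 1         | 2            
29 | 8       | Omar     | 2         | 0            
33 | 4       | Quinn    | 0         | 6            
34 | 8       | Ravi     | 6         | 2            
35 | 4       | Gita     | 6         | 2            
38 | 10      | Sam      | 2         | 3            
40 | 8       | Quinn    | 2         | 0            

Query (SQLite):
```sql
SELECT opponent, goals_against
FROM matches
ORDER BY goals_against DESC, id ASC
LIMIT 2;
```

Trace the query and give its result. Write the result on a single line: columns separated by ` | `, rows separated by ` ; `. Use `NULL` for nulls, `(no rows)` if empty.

Hank | 6 ; Vik | 6

Sort by goals_against desc, tiebreak id asc: (6, id=13), (6, id=16), (6, id=33), (4, id=7), (3, id=4) …. Take first 2.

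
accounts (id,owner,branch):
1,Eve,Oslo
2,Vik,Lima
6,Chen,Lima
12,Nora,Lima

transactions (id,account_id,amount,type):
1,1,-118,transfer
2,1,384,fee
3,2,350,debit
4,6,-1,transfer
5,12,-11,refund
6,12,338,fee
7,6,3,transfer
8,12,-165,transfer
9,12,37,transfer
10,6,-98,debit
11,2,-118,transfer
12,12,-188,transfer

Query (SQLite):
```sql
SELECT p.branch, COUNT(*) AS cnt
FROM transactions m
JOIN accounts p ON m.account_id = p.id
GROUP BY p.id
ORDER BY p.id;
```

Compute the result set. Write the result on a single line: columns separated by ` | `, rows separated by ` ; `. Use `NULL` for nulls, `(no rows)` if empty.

Join each transactions row to its accounts via account_id.
Group joined rows by accounts.id; compute COUNT(*) per group.
  1: ids {1, 2} → COUNT(*)=2
  2: ids {3, 11} → COUNT(*)=2
  6: ids {4, 7, 10} → COUNT(*)=3
  12: ids {5, 6, 8, 9, 12} → COUNT(*)=5

Oslo | 2 ; Lima | 2 ; Lima | 3 ; Lima | 5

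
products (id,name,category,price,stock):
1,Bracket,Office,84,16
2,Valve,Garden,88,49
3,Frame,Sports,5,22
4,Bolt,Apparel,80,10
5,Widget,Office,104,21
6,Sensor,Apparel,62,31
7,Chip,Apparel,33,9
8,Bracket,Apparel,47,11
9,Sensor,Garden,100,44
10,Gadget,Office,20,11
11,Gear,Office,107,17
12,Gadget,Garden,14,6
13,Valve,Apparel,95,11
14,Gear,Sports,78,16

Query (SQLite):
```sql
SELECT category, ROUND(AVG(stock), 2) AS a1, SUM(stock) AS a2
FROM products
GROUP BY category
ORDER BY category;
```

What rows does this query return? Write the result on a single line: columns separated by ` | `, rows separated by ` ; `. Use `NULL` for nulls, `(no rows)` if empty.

Apparel | 14.4 | 72 ; Garden | 33 | 99 ; Office | 16.25 | 65 ; Sports | 19 | 38

Group products by category.
Per group compute: ROUND(AVG(stock), 2), SUM(stock).
  Apparel: ids {4, 6, 7, 8, 13} → ROUND(AVG(stock), 2)=14.4, SUM(stock)=72
  Garden: ids {2, 9, 12} → ROUND(AVG(stock), 2)=33, SUM(stock)=99
  Office: ids {1, 5, 10, 11} → ROUND(AVG(stock), 2)=16.25, SUM(stock)=65
  Sports: ids {3, 14} → ROUND(AVG(stock), 2)=19, SUM(stock)=38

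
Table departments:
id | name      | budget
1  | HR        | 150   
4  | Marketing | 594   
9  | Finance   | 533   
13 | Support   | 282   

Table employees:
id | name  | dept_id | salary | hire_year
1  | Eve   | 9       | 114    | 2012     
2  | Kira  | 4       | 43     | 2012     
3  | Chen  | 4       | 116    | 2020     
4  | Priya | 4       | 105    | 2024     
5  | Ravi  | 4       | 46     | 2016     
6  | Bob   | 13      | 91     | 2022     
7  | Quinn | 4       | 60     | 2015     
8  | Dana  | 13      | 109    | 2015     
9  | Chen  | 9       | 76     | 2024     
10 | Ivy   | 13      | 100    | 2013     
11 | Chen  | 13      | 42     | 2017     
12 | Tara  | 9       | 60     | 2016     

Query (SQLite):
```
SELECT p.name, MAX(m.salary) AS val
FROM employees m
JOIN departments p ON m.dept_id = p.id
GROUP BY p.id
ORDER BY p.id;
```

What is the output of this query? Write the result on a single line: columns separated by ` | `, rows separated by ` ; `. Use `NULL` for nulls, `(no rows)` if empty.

Join each employees row to its departments via dept_id.
Group joined rows by departments.id; compute MAX(m.salary) per group.
  4: ids {2, 3, 4, 5, 7} → MAX(m.salary)=116
  9: ids {1, 9, 12} → MAX(m.salary)=114
  13: ids {6, 8, 10, 11} → MAX(m.salary)=109

Marketing | 116 ; Finance | 114 ; Support | 109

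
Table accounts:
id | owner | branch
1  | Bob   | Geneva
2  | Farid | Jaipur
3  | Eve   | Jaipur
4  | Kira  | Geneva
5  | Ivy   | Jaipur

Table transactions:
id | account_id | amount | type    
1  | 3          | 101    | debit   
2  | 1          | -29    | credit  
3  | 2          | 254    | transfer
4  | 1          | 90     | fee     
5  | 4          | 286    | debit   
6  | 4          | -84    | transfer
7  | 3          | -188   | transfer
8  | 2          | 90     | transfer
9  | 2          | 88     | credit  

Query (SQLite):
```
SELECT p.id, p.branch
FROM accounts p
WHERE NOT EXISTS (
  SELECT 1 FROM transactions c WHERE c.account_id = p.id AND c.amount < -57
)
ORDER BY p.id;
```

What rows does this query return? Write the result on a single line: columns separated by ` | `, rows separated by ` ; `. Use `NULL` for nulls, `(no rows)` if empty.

For each accounts row, check whether any transactions with matching account_id has amount < -57.
Keep rows where that is false.

1 | Geneva ; 2 | Jaipur ; 5 | Jaipur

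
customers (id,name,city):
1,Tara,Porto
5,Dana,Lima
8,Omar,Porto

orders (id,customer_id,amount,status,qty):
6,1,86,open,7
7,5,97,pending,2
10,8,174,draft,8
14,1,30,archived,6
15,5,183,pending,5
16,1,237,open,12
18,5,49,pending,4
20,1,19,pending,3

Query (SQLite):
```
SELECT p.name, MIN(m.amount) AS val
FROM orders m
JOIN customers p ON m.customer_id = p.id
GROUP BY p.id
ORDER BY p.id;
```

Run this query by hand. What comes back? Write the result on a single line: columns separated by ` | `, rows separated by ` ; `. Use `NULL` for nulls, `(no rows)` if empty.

Tara | 19 ; Dana | 49 ; Omar | 174

Join each orders row to its customers via customer_id.
Group joined rows by customers.id; compute MIN(m.amount) per group.
  1: ids {6, 14, 16, 20} → MIN(m.amount)=19
  5: ids {7, 15, 18} → MIN(m.amount)=49
  8: ids {10} → MIN(m.amount)=174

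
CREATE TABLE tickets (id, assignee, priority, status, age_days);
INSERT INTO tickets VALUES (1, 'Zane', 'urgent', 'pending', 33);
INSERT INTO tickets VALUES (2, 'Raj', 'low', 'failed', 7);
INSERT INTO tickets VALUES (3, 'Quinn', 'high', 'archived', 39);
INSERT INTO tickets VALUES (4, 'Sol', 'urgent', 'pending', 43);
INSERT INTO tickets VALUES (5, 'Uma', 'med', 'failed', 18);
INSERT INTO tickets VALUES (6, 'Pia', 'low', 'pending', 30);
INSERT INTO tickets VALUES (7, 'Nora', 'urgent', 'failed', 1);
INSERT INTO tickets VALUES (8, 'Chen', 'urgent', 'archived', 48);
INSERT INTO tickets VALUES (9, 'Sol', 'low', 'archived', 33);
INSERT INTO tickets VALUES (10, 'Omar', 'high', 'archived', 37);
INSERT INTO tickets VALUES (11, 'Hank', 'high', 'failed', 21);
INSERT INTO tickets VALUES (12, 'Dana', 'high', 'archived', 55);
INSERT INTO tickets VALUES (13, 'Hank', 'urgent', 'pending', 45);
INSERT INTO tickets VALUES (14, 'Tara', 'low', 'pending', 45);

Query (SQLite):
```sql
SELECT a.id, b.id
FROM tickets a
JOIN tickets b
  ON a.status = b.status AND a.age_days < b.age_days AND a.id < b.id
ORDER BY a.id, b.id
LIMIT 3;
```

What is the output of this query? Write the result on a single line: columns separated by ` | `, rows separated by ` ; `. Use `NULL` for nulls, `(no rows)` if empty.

Pairs (a,b) with same status, a.age_days < b.age_days, a.id < b.id.
status groups: archived:{3,8,9,10,12} failed:{2,5,7,11} pending:{1,4,6,13,14}
Ordered by (a.id, b.id); first 3.

1 | 4 ; 1 | 13 ; 1 | 14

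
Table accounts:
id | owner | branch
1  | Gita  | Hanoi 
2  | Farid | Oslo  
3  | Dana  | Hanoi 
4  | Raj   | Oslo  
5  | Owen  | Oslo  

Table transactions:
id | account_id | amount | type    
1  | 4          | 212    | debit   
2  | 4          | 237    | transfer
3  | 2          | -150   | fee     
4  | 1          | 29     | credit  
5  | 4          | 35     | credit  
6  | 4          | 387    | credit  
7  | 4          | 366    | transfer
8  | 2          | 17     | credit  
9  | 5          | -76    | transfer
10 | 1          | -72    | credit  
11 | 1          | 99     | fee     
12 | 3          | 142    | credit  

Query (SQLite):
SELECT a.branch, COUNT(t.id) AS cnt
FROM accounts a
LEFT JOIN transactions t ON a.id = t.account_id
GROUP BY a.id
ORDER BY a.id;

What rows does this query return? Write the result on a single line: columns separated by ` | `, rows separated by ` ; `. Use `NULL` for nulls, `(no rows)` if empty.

LEFT JOIN keeps every accounts row; unmatched ones get NULL for transactions columns.
Group by accounts.id and compute COUNT(t.id). COUNT(col) of an all-NULL group is 0.
  1: ids {4, 10, 11} → COUNT(t.id)=3
  2: ids {3, 8} → COUNT(t.id)=2
  3: ids {12} → COUNT(t.id)=1
  4: ids {1, 2, 5, 6, 7} → COUNT(t.id)=5
  5: ids {9} → COUNT(t.id)=1

Hanoi | 3 ; Oslo | 2 ; Hanoi | 1 ; Oslo | 5 ; Oslo | 1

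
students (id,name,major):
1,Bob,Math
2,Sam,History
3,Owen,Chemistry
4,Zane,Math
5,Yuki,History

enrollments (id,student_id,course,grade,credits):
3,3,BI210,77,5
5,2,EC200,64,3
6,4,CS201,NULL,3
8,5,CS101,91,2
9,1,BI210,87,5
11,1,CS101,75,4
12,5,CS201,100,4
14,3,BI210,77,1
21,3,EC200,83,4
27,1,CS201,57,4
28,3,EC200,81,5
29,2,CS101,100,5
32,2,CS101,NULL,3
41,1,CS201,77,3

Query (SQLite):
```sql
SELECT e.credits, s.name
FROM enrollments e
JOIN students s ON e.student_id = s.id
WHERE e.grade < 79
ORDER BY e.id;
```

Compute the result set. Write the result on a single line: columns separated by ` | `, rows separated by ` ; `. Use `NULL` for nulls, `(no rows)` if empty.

5 | Owen ; 3 | Sam ; 4 | Bob ; 1 | Owen ; 4 | Bob ; 3 | Bob

Each enrollments row matches the students row where student_id = students.id.
Then keep rows with e.grade < 79.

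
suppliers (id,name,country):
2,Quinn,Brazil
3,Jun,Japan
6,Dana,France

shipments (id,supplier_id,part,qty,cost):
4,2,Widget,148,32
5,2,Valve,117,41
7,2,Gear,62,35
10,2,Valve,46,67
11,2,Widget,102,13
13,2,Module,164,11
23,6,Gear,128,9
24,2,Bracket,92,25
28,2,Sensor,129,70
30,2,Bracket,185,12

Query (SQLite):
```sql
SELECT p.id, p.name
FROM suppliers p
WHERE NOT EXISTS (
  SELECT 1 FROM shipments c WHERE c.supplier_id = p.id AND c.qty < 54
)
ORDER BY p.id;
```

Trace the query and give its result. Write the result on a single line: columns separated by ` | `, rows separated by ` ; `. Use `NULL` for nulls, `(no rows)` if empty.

3 | Jun ; 6 | Dana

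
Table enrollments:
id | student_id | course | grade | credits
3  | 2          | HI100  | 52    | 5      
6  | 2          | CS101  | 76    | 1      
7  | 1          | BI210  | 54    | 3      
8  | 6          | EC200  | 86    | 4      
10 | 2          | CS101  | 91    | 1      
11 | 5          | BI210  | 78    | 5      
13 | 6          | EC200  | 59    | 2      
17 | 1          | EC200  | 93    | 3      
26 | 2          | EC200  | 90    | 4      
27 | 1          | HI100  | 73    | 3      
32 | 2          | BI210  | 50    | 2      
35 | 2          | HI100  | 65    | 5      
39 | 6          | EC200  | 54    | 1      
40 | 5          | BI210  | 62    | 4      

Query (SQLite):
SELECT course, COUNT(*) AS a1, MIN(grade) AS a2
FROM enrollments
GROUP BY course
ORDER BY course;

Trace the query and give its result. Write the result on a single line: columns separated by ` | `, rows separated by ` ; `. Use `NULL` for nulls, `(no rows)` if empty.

BI210 | 4 | 50 ; CS101 | 2 | 76 ; EC200 | 5 | 54 ; HI100 | 3 | 52

Group enrollments by course.
Per group compute: COUNT(*), MIN(grade).
  BI210: ids {7, 11, 32, 40} → COUNT(*)=4, MIN(grade)=50
  CS101: ids {6, 10} → COUNT(*)=2, MIN(grade)=76
  EC200: ids {8, 13, 17, 26, 39} → COUNT(*)=5, MIN(grade)=54
  HI100: ids {3, 27, 35} → COUNT(*)=3, MIN(grade)=52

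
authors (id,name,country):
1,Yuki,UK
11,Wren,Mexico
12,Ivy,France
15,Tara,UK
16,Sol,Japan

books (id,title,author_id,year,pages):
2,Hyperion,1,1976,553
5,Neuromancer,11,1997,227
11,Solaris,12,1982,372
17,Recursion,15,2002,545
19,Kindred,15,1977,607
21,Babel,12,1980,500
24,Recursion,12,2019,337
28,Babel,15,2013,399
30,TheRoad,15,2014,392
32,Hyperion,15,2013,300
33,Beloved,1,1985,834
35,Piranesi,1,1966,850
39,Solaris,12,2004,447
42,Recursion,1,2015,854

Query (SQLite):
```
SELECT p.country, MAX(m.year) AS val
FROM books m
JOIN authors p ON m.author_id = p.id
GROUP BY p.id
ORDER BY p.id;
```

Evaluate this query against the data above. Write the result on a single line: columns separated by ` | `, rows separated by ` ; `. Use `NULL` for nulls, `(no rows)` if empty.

Join each books row to its authors via author_id.
Group joined rows by authors.id; compute MAX(m.year) per group.
  1: ids {2, 33, 35, 42} → MAX(m.year)=2015
  11: ids {5} → MAX(m.year)=1997
  12: ids {11, 21, 24, 39} → MAX(m.year)=2019
  15: ids {17, 19, 28, 30, 32} → MAX(m.year)=2014

UK | 2015 ; Mexico | 1997 ; France | 2019 ; UK | 2014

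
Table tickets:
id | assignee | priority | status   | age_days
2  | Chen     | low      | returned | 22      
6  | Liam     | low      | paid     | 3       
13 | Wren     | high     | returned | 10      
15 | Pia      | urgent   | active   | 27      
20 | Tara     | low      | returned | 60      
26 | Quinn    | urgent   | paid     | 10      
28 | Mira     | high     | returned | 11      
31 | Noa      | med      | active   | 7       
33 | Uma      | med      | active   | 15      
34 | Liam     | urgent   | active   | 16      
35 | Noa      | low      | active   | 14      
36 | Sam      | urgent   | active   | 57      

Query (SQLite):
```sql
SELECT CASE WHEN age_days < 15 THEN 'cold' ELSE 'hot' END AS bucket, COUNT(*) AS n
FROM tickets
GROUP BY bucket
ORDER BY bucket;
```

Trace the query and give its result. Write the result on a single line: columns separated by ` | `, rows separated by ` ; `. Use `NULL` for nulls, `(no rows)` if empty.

Bucket rows by age_days < 15 → 'cold' else 'hot'; count each bucket.

cold | 6 ; hot | 6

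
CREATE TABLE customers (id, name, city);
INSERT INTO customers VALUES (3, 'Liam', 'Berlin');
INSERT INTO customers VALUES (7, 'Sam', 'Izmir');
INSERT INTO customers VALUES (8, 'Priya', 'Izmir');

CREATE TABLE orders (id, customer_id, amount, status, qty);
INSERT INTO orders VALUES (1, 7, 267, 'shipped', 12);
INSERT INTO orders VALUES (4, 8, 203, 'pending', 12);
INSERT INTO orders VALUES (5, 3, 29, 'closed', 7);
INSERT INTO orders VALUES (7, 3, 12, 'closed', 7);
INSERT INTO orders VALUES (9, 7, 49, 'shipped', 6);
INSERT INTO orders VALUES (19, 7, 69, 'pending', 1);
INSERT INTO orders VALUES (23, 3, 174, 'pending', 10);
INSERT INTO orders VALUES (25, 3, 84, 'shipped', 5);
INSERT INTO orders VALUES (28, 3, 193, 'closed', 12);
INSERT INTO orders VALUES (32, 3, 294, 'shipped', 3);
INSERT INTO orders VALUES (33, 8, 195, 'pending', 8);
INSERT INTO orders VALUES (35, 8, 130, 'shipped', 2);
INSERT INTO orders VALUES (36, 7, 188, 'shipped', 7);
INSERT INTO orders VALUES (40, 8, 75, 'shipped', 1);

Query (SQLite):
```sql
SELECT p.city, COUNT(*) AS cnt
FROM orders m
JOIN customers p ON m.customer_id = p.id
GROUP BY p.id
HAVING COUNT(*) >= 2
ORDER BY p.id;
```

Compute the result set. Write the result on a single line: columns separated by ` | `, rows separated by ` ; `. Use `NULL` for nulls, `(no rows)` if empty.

Join each orders row to its customers via customer_id.
Group joined rows by customers.id; compute COUNT(*) per group.
HAVING: keep groups with count ≥ 2.
  3: ids {5, 7, 23, 25, 28, 32} → COUNT(*)=6
  7: ids {1, 9, 19, 36} → COUNT(*)=4
  8: ids {4, 33, 35, 40} → COUNT(*)=4

Berlin | 6 ; Izmir | 4 ; Izmir | 4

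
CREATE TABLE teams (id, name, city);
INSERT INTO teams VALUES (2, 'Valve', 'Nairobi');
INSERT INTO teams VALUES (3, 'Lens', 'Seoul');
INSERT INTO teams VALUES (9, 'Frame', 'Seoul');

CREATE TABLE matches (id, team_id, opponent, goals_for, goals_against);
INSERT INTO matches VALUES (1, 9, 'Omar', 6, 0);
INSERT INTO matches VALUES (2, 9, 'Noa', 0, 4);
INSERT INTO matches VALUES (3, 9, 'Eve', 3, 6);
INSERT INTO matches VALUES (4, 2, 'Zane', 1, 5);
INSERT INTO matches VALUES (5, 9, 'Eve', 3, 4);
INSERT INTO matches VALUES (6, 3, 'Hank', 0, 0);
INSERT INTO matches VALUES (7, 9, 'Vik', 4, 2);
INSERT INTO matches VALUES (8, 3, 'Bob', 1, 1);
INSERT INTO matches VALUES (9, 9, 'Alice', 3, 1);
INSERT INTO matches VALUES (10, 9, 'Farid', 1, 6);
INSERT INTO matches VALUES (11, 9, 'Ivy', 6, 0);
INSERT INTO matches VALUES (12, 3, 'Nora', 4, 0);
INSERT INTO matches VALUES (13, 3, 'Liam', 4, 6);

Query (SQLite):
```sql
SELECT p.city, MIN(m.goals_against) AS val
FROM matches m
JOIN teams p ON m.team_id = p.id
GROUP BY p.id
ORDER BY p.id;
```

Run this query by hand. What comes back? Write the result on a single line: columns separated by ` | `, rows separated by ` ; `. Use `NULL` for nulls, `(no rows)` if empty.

Nairobi | 5 ; Seoul | 0 ; Seoul | 0

Join each matches row to its teams via team_id.
Group joined rows by teams.id; compute MIN(m.goals_against) per group.
  2: ids {4} → MIN(m.goals_against)=5
  3: ids {6, 8, 12, 13} → MIN(m.goals_against)=0
  9: ids {1, 2, 3, 5, 7, 9, 10, 11} → MIN(m.goals_against)=0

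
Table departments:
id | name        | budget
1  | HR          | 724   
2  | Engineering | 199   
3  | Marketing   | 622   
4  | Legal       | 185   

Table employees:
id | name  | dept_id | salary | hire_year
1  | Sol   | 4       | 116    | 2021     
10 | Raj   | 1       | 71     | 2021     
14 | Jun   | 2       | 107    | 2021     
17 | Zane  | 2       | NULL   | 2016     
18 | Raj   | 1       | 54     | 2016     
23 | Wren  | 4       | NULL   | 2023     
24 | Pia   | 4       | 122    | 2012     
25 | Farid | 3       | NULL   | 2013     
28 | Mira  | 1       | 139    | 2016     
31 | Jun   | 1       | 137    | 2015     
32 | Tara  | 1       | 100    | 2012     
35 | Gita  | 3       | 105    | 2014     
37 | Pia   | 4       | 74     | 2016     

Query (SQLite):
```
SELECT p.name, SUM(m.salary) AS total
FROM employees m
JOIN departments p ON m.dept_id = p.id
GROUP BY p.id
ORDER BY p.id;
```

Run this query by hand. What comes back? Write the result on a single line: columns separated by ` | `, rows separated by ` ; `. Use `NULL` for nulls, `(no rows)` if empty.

HR | 501 ; Engineering | 107 ; Marketing | 105 ; Legal | 312

Join each employees row to its departments via dept_id.
Group joined rows by departments.id; compute SUM(m.salary) per group.
  1: ids {10, 18, 28, 31, 32} → SUM(m.salary)=501
  2: ids {14, 17} → SUM(m.salary)=107
  3: ids {25, 35} → SUM(m.salary)=105
  4: ids {1, 23, 24, 37} → SUM(m.salary)=312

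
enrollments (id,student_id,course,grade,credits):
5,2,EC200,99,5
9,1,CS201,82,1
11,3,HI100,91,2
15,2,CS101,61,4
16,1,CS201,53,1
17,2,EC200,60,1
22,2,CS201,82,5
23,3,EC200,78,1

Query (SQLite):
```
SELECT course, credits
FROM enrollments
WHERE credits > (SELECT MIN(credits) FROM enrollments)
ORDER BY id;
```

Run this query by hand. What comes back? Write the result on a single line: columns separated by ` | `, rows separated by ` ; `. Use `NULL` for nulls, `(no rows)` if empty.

EC200 | 5 ; HI100 | 2 ; CS101 | 4 ; CS201 | 5

Scalar subquery: MIN(credits) over all enrollments rows = 1.
Keep rows where credits > that value.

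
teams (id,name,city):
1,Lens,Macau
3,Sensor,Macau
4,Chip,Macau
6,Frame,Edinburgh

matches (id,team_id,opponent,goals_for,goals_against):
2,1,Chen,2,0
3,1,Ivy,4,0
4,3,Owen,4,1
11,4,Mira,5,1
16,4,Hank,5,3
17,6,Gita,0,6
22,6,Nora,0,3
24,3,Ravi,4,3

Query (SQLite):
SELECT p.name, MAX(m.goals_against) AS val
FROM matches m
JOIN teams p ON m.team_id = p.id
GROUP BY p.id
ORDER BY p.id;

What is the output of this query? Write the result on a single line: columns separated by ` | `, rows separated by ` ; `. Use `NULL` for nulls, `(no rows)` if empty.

Lens | 0 ; Sensor | 3 ; Chip | 3 ; Frame | 6

Join each matches row to its teams via team_id.
Group joined rows by teams.id; compute MAX(m.goals_against) per group.
  1: ids {2, 3} → MAX(m.goals_against)=0
  3: ids {4, 24} → MAX(m.goals_against)=3
  4: ids {11, 16} → MAX(m.goals_against)=3
  6: ids {17, 22} → MAX(m.goals_against)=6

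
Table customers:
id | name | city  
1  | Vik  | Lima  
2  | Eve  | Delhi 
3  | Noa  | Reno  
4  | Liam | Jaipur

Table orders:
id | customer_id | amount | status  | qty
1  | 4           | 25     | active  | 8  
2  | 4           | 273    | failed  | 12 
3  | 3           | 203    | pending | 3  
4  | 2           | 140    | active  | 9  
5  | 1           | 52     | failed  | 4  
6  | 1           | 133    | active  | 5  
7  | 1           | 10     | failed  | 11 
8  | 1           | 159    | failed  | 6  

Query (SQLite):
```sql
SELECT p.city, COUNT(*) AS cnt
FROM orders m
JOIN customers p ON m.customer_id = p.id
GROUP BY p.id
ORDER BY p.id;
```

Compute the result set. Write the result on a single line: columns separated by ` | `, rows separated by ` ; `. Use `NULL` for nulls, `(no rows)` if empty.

Lima | 4 ; Delhi | 1 ; Reno | 1 ; Jaipur | 2

Join each orders row to its customers via customer_id.
Group joined rows by customers.id; compute COUNT(*) per group.
  1: ids {5, 6, 7, 8} → COUNT(*)=4
  2: ids {4} → COUNT(*)=1
  3: ids {3} → COUNT(*)=1
  4: ids {1, 2} → COUNT(*)=2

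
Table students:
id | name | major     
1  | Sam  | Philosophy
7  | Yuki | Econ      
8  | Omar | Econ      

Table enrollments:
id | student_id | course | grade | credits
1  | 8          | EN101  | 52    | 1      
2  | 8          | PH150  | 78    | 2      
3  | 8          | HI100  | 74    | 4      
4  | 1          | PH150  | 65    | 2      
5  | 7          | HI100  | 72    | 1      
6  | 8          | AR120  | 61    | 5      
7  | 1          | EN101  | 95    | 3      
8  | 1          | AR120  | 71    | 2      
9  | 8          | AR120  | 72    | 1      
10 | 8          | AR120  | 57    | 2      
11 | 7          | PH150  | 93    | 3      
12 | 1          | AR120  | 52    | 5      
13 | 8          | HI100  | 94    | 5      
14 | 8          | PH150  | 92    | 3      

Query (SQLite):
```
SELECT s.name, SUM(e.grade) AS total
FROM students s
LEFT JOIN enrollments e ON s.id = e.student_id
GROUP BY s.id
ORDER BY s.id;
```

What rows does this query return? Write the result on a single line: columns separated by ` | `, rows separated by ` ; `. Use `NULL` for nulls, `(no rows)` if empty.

LEFT JOIN keeps every students row; unmatched ones get NULL for enrollments columns.
Group by students.id and compute SUM(e.grade). SUM over an all-NULL group is NULL.
  1: ids {4, 7, 8, 12} → SUM(e.grade)=283
  7: ids {5, 11} → SUM(e.grade)=165
  8: ids {1, 2, 3, 6, 9, 10, 13, 14} → SUM(e.grade)=580

Sam | 283 ; Yuki | 165 ; Omar | 580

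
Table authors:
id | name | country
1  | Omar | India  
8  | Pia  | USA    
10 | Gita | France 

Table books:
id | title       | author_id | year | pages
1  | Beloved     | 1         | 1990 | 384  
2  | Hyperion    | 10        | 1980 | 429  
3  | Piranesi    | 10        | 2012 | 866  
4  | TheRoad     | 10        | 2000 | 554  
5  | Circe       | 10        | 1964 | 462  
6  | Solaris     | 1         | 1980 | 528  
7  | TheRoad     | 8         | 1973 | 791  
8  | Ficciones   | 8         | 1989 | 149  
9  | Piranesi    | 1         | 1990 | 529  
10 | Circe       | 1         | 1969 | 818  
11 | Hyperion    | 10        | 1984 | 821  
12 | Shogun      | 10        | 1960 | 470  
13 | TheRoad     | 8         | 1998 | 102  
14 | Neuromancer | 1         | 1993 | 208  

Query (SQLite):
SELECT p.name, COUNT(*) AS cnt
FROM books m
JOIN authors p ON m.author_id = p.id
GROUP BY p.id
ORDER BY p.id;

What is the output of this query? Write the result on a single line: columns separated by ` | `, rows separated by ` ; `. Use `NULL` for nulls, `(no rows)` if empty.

Join each books row to its authors via author_id.
Group joined rows by authors.id; compute COUNT(*) per group.
  1: ids {1, 6, 9, 10, 14} → COUNT(*)=5
  8: ids {7, 8, 13} → COUNT(*)=3
  10: ids {2, 3, 4, 5, 11, 12} → COUNT(*)=6

Omar | 5 ; Pia | 3 ; Gita | 6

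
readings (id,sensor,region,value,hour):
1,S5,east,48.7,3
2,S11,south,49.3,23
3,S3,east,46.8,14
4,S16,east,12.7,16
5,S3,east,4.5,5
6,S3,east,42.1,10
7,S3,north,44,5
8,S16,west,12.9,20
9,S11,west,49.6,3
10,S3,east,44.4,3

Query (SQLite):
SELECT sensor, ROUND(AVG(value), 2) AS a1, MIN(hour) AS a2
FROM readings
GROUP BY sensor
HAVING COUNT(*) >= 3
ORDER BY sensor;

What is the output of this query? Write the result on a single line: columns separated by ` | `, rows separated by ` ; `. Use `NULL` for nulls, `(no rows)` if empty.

Group readings by sensor.
Per group compute: ROUND(AVG(value), 2), MIN(hour).
HAVING: drop groups with fewer than 3 rows.
  S11: ids {2, 9} → ROUND(AVG(value), 2)=49.45, MIN(hour)=3
  S16: ids {4, 8} → ROUND(AVG(value), 2)=12.8, MIN(hour)=16
  S3: ids {3, 5, 6, 7, 10} → ROUND(AVG(value), 2)=36.36, MIN(hour)=3
  S5: ids {1} → ROUND(AVG(value), 2)=48.7, MIN(hour)=3

S3 | 36.36 | 3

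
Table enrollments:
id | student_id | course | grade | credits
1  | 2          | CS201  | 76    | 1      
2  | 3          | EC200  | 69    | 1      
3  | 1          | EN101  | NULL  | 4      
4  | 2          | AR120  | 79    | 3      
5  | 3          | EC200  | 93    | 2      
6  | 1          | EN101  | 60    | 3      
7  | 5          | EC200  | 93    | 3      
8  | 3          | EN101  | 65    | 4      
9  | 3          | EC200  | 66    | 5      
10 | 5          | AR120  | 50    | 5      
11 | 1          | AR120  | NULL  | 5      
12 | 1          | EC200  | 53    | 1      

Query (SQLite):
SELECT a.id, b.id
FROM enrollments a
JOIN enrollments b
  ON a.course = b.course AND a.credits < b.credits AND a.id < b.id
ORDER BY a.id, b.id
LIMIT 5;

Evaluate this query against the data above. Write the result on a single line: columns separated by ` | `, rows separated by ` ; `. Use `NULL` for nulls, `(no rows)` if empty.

Pairs (a,b) with same course, a.credits < b.credits, a.id < b.id.
course groups: AR120:{4,10,11} CS201:{1} EC200:{2,5,7,9,12} EN101:{3,6,8}
Ordered by (a.id, b.id); first 5.

2 | 5 ; 2 | 7 ; 2 | 9 ; 4 | 10 ; 4 | 11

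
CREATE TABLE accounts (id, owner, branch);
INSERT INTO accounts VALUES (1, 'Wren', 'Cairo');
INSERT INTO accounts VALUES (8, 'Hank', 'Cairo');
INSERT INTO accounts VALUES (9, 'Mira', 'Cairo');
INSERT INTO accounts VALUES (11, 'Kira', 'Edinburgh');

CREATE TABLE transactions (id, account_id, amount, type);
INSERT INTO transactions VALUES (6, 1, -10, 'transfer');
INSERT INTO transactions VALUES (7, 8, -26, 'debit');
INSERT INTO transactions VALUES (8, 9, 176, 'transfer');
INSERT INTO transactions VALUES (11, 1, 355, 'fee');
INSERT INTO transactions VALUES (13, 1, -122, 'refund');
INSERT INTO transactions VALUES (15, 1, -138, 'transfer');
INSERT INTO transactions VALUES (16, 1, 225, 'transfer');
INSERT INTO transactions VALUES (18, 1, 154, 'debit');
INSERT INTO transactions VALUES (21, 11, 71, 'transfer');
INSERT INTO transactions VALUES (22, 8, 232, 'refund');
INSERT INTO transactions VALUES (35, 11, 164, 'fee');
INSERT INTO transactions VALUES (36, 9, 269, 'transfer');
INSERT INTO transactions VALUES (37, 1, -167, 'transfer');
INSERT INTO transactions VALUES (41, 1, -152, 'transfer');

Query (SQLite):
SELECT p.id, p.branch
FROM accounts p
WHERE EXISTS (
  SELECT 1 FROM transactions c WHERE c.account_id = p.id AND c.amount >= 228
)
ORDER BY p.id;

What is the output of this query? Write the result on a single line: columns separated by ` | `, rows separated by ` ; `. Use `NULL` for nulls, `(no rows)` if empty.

1 | Cairo ; 8 | Cairo ; 9 | Cairo

For each accounts row, check whether any transactions with matching account_id has amount >= 228.
Keep rows where that is true.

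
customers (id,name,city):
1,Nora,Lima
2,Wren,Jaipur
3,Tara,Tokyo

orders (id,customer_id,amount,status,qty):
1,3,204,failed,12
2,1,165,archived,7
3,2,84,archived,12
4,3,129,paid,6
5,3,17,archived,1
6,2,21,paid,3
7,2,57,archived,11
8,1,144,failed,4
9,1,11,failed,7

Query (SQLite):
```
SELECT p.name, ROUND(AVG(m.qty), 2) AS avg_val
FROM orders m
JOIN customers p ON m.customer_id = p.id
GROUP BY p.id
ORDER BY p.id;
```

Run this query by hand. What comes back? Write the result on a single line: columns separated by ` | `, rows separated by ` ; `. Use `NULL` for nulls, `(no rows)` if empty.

Nora | 6 ; Wren | 8.67 ; Tara | 6.33

Join each orders row to its customers via customer_id.
Group joined rows by customers.id; compute ROUND(AVG(m.qty), 2) per group.
  1: ids {2, 8, 9} → ROUND(AVG(m.qty), 2)=6
  2: ids {3, 6, 7} → ROUND(AVG(m.qty), 2)=8.67
  3: ids {1, 4, 5} → ROUND(AVG(m.qty), 2)=6.33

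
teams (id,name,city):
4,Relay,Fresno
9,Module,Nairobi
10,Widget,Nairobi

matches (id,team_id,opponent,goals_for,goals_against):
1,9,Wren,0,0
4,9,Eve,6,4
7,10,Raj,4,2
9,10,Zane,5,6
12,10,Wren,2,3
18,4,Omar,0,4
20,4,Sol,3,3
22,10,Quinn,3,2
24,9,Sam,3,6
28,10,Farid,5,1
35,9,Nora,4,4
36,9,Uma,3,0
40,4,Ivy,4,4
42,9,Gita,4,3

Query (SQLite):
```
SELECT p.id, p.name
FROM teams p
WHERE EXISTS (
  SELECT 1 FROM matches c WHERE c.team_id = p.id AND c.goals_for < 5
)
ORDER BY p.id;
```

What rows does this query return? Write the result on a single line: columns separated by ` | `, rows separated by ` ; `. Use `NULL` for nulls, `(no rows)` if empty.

4 | Relay ; 9 | Module ; 10 | Widget

For each teams row, check whether any matches with matching team_id has goals_for < 5.
Keep rows where that is true.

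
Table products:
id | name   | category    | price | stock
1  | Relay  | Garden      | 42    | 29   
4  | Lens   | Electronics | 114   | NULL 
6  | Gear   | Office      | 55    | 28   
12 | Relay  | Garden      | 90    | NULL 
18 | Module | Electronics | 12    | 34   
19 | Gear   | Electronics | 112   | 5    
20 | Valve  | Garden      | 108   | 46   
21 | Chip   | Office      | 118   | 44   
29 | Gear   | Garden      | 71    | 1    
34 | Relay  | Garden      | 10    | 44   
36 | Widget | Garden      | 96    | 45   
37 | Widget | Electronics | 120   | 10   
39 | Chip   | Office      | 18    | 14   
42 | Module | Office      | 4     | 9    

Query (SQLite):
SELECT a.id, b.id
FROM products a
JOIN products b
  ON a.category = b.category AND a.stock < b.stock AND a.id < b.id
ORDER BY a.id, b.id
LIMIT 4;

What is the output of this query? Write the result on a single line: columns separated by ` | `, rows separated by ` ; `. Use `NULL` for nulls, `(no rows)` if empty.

Pairs (a,b) with same category, a.stock < b.stock, a.id < b.id.
category groups: Electronics:{4,18,19,37} Garden:{1,12,20,29,34,36} Office:{6,21,39,42}
Ordered by (a.id, b.id); first 4.

1 | 20 ; 1 | 34 ; 1 | 36 ; 6 | 21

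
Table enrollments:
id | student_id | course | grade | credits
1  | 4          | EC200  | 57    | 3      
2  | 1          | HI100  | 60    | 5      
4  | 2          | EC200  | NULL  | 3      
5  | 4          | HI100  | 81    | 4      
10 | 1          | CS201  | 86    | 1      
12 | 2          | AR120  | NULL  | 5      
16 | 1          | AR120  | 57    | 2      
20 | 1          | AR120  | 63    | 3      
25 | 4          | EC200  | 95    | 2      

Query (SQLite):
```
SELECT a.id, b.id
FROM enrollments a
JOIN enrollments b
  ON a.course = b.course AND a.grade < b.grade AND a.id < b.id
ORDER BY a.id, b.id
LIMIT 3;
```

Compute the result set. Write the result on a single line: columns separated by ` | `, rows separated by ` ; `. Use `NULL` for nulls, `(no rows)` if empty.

Pairs (a,b) with same course, a.grade < b.grade, a.id < b.id.
course groups: AR120:{12,16,20} CS201:{10} EC200:{1,4,25} HI100:{2,5}
Ordered by (a.id, b.id); first 3.

1 | 25 ; 2 | 5 ; 16 | 20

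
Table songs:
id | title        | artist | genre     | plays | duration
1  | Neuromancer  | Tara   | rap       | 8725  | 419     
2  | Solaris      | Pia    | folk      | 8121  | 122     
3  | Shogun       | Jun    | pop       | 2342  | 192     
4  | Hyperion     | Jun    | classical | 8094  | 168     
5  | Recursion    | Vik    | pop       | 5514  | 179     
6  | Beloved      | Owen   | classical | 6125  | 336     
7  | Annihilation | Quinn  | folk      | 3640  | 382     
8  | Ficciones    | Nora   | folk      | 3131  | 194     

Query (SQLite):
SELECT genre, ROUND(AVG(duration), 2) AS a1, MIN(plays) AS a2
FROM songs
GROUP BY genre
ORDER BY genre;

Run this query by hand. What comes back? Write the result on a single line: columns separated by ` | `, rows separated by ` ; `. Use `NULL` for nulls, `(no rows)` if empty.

classical | 252 | 6125 ; folk | 232.67 | 3131 ; pop | 185.5 | 2342 ; rap | 419 | 8725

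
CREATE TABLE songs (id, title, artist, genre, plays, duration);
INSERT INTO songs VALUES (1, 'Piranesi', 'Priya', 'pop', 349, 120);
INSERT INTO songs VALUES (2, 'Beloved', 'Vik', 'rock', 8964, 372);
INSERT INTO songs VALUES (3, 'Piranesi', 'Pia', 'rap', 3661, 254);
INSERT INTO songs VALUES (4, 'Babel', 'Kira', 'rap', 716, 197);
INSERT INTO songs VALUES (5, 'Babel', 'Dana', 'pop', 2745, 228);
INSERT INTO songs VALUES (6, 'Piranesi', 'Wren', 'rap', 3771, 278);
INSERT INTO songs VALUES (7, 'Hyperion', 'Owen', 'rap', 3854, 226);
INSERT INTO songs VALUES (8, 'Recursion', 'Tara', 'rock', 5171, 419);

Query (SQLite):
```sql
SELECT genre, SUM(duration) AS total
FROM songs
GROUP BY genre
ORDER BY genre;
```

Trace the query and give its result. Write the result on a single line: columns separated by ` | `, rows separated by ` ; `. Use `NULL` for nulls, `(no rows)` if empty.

Partition songs by genre; compute SUM(duration) within each group.
  pop: ids {1, 5} → SUM(duration)=348
  rap: ids {3, 4, 6, 7} → SUM(duration)=955
  rock: ids {2, 8} → SUM(duration)=791

pop | 348 ; rap | 955 ; rock | 791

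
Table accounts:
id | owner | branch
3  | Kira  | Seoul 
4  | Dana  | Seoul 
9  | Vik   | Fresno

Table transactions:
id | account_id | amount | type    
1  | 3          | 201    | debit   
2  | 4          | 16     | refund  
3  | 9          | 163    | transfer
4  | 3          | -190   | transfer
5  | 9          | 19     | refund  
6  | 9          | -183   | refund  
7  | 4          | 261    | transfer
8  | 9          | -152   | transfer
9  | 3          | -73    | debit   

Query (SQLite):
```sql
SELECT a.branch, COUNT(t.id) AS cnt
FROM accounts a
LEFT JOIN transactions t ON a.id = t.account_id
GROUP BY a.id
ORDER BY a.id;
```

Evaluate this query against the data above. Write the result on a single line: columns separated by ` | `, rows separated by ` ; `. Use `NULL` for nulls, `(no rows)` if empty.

Seoul | 3 ; Seoul | 2 ; Fresno | 4

LEFT JOIN keeps every accounts row; unmatched ones get NULL for transactions columns.
Group by accounts.id and compute COUNT(t.id). COUNT(col) of an all-NULL group is 0.
  3: ids {1, 4, 9} → COUNT(t.id)=3
  4: ids {2, 7} → COUNT(t.id)=2
  9: ids {3, 5, 6, 8} → COUNT(t.id)=4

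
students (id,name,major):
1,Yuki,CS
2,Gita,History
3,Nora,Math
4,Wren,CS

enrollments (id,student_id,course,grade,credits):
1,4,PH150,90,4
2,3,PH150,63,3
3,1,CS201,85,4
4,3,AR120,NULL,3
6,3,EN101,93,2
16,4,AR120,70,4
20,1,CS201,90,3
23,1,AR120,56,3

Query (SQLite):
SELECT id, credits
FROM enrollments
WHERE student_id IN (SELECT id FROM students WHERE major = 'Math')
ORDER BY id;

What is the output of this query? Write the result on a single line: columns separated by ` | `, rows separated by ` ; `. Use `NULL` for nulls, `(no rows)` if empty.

2 | 3 ; 4 | 3 ; 6 | 2

Inner query: students.id where major = 'Math'.
Outer: keep enrollments rows whose student_id is in that set.
Inner query → {3}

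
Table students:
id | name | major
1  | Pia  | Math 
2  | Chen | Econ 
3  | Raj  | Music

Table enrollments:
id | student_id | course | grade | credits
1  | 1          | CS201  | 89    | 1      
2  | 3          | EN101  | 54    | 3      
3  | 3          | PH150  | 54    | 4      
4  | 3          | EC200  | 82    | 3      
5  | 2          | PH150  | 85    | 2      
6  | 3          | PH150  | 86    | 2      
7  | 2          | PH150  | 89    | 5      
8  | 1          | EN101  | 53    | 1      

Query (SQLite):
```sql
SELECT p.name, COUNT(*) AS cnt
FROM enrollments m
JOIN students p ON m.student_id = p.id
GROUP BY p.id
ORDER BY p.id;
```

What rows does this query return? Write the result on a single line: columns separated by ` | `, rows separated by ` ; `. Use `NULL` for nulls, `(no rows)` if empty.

Pia | 2 ; Chen | 2 ; Raj | 4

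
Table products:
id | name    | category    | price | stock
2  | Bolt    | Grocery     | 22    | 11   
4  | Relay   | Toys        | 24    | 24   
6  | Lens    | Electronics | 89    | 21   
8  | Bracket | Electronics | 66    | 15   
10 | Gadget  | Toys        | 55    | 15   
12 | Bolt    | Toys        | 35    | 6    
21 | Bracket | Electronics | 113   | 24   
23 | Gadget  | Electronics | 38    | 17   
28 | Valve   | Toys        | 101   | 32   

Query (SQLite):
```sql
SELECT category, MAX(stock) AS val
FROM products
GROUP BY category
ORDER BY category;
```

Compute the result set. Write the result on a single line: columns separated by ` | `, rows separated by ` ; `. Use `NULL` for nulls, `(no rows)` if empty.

Partition products by category; compute MAX(stock) within each group.
  Electronics: ids {6, 8, 21, 23} → MAX(stock)=24
  Grocery: ids {2} → MAX(stock)=11
  Toys: ids {4, 10, 12, 28} → MAX(stock)=32

Electronics | 24 ; Grocery | 11 ; Toys | 32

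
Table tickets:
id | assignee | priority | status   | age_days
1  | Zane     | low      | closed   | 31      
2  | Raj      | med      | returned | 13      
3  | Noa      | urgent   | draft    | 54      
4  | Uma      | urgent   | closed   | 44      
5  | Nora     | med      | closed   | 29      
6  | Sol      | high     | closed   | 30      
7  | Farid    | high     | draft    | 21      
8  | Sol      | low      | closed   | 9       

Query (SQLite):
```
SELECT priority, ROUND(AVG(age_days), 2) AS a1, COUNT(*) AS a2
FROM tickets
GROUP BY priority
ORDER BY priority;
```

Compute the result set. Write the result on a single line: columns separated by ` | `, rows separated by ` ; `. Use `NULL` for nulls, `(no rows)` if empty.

high | 25.5 | 2 ; low | 20 | 2 ; med | 21 | 2 ; urgent | 49 | 2

Group tickets by priority.
Per group compute: ROUND(AVG(age_days), 2), COUNT(*).
  high: ids {6, 7} → ROUND(AVG(age_days), 2)=25.5, COUNT(*)=2
  low: ids {1, 8} → ROUND(AVG(age_days), 2)=20, COUNT(*)=2
  med: ids {2, 5} → ROUND(AVG(age_days), 2)=21, COUNT(*)=2
  urgent: ids {3, 4} → ROUND(AVG(age_days), 2)=49, COUNT(*)=2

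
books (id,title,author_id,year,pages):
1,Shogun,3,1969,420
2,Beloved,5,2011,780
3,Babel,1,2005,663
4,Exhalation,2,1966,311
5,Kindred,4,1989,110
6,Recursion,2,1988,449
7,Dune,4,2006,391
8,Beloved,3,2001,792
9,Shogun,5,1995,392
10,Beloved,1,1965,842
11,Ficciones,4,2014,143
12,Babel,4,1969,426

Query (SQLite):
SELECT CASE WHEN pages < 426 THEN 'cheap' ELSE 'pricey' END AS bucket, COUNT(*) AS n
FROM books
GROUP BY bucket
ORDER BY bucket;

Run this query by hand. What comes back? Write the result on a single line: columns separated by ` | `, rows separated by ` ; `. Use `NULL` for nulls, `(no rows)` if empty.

Bucket rows by pages < 426 → 'cheap' else 'pricey'; count each bucket.

cheap | 6 ; pricey | 6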